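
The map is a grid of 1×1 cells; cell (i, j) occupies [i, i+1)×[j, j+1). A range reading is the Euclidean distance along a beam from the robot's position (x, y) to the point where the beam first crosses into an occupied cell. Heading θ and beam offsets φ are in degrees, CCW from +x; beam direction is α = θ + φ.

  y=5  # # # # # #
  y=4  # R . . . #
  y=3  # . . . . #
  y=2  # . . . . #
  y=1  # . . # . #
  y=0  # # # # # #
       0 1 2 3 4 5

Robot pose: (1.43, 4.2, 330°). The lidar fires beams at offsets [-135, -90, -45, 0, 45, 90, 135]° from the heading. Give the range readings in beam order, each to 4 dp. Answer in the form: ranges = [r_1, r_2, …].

ranges = [0.4452, 0.8600, 3.3129, 4.1223, 3.0910, 0.9238, 0.8282]

beam 1: φ=-135°, α=195°
  direction (-0.9659, -0.2588); cell (1,4); t to first gridline: x 0.4452, y 0.7727 (then +1.0353 / +3.8637)
    (0,4) via x @ 0.4452  # hit
  → r_1 = 0.4452
beam 2: φ=-90°, α=240°
  direction (-0.5000, -0.8660); cell (1,4); t to first gridline: x 0.8600, y 0.2309 (then +2.0000 / +1.1547)
    (1,3) via y @ 0.2309
    (0,3) via x @ 0.8600  # hit
  → r_2 = 0.8600
beam 3: φ=-45°, α=285°
  direction (0.2588, -0.9659); cell (1,4); t to first gridline: x 2.2023, y 0.2071 (then +3.8637 / +1.0353)
    (1,3) via y @ 0.2071
    (1,2) via y @ 1.2423
    (2,2) via x @ 2.2023
    (2,1) via y @ 2.2776
    (2,0) via y @ 3.3129  # hit
  → r_3 = 3.3129
beam 4: φ=0°, α=330°
  direction (0.8660, -0.5000); cell (1,4); t to first gridline: x 0.6582, y 0.4000 (then +1.1547 / +2.0000)
    (1,3) via y @ 0.4000
    (2,3) via x @ 0.6582
    (3,3) via x @ 1.8129
    (3,2) via y @ 2.4000
    (4,2) via x @ 2.9676
    (5,2) via x @ 4.1223  # hit
  → r_4 = 4.1223
beam 5: φ=45°, α=15°
  direction (0.9659, 0.2588); cell (1,4); t to first gridline: x 0.5901, y 3.0910 (then +1.0353 / +3.8637)
    (2,4) via x @ 0.5901
    (3,4) via x @ 1.6254
    (4,4) via x @ 2.6607
    (4,5) via y @ 3.0910  # hit
  → r_5 = 3.0910
beam 6: φ=90°, α=60°
  direction (0.5000, 0.8660); cell (1,4); t to first gridline: x 1.1400, y 0.9238 (then +2.0000 / +1.1547)
    (1,5) via y @ 0.9238  # hit
  → r_6 = 0.9238
beam 7: φ=135°, α=105°
  direction (-0.2588, 0.9659); cell (1,4); t to first gridline: x 1.6614, y 0.8282 (then +3.8637 / +1.0353)
    (1,5) via y @ 0.8282  # hit
  → r_7 = 0.8282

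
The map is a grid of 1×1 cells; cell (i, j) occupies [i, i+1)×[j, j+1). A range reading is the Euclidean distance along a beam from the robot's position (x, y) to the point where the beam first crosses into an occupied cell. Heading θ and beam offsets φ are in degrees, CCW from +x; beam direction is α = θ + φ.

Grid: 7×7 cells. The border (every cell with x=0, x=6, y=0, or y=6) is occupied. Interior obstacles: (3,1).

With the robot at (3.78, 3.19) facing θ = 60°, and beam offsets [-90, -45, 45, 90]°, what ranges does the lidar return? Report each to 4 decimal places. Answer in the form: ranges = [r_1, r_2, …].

beam 1: φ=-90°, α=330°
  d=(0.8660,-0.5000)  start (3,3)  tX=0.2540 tY=0.3800  stride 1/|dx|=1.1547 1/|dy|=2.0000
    cross x-line → (4,3), t=0.2540
    cross y-line → (4,2), t=0.3800
    cross x-line → (5,2), t=1.4087
    cross y-line → (5,1), t=2.3800
    cross x-line → (6,1), t=2.5634 (wall)
  → r_1 = 2.5634
beam 2: φ=-45°, α=15°
  d=(0.9659,0.2588)  start (3,3)  tX=0.2278 tY=3.1296  stride 1/|dx|=1.0353 1/|dy|=3.8637
    cross x-line → (4,3), t=0.2278
    cross x-line → (5,3), t=1.2630
    cross x-line → (6,3), t=2.2983 (wall)
  → r_2 = 2.2983
beam 3: φ=45°, α=105°
  d=(-0.2588,0.9659)  start (3,3)  tX=3.0137 tY=0.8386  stride 1/|dx|=3.8637 1/|dy|=1.0353
    cross y-line → (3,4), t=0.8386
    cross y-line → (3,5), t=1.8738
    cross y-line → (3,6), t=2.9091 (wall)
  → r_3 = 2.9091
beam 4: φ=90°, α=150°
  d=(-0.8660,0.5000)  start (3,3)  tX=0.9007 tY=1.6200  stride 1/|dx|=1.1547 1/|dy|=2.0000
    cross x-line → (2,3), t=0.9007
    cross y-line → (2,4), t=1.6200
    cross x-line → (1,4), t=2.0554
    cross x-line → (0,4), t=3.2101 (wall)
  → r_4 = 3.2101

ranges = [2.5634, 2.2983, 2.9091, 3.2101]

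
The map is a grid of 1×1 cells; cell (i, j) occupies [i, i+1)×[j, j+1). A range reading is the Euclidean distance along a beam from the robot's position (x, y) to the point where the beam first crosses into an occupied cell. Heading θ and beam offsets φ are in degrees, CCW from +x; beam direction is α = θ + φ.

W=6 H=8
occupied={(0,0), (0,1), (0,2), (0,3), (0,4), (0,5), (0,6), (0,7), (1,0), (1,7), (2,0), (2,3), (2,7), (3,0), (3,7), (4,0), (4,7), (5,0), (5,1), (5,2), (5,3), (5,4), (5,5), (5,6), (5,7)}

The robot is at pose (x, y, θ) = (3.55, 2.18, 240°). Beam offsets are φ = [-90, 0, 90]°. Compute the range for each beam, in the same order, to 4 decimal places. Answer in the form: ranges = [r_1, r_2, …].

ranges = [1.6400, 1.3625, 1.6743]

beam 1: φ=-90°, α=150°
  cosα=-0.8660 sinα=0.5000 | (3,2) | tMaxX 0.6351 tMaxY 1.6400 | tΔX 1.1547 tΔY 2.0000
    t=0.6351 [x] (2,2)
    t=1.6400 [y] (2,3) — stop
  → r_1 = 1.6400
beam 2: φ=0°, α=240°
  cosα=-0.5000 sinα=-0.8660 | (3,2) | tMaxX 1.1000 tMaxY 0.2078 | tΔX 2.0000 tΔY 1.1547
    t=0.2078 [y] (3,1)
    t=1.1000 [x] (2,1)
    t=1.3625 [y] (2,0) — stop
  → r_2 = 1.3625
beam 3: φ=90°, α=330°
  cosα=0.8660 sinα=-0.5000 | (3,2) | tMaxX 0.5196 tMaxY 0.3600 | tΔX 1.1547 tΔY 2.0000
    t=0.3600 [y] (3,1)
    t=0.5196 [x] (4,1)
    t=1.6743 [x] (5,1) — stop
  → r_3 = 1.6743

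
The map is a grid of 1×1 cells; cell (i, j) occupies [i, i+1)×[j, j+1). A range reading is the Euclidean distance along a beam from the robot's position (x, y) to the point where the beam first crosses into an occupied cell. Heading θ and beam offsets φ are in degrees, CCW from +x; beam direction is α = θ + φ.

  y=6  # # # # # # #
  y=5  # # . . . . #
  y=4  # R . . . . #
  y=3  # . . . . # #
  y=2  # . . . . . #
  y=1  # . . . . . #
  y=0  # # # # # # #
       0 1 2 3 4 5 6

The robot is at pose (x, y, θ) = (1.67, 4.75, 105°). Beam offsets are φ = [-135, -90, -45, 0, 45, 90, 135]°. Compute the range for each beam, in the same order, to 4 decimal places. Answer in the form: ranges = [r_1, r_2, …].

beam 1: φ=-135°, α=330°
  direction (0.8660, -0.5000); cell (1,4); t to first gridline: x 0.3811, y 1.5000 (then +1.1547 / +2.0000)
    (2,4) via x @ 0.3811
    (2,3) via y @ 1.5000
    (3,3) via x @ 1.5358
    (4,3) via x @ 2.6905
    (4,2) via y @ 3.5000
    (5,2) via x @ 3.8452
    (6,2) via x @ 4.9999  # hit
  → r_1 = 4.9999
beam 2: φ=-90°, α=15°
  direction (0.9659, 0.2588); cell (1,4); t to first gridline: x 0.3416, y 0.9659 (then +1.0353 / +3.8637)
    (2,4) via x @ 0.3416
    (2,5) via y @ 0.9659
    (3,5) via x @ 1.3769
    (4,5) via x @ 2.4122
    (5,5) via x @ 3.4475
    (6,5) via x @ 4.4827  # hit
  → r_2 = 4.4827
beam 3: φ=-45°, α=60°
  direction (0.5000, 0.8660); cell (1,4); t to first gridline: x 0.6600, y 0.2887 (then +2.0000 / +1.1547)
    (1,5) via y @ 0.2887  # hit
  → r_3 = 0.2887
beam 4: φ=0°, α=105°
  direction (-0.2588, 0.9659); cell (1,4); t to first gridline: x 2.5887, y 0.2588 (then +3.8637 / +1.0353)
    (1,5) via y @ 0.2588  # hit
  → r_4 = 0.2588
beam 5: φ=45°, α=150°
  direction (-0.8660, 0.5000); cell (1,4); t to first gridline: x 0.7736, y 0.5000 (then +1.1547 / +2.0000)
    (1,5) via y @ 0.5000  # hit
  → r_5 = 0.5000
beam 6: φ=90°, α=195°
  direction (-0.9659, -0.2588); cell (1,4); t to first gridline: x 0.6936, y 2.8978 (then +1.0353 / +3.8637)
    (0,4) via x @ 0.6936  # hit
  → r_6 = 0.6936
beam 7: φ=135°, α=240°
  direction (-0.5000, -0.8660); cell (1,4); t to first gridline: x 1.3400, y 0.8660 (then +2.0000 / +1.1547)
    (1,3) via y @ 0.8660
    (0,3) via x @ 1.3400  # hit
  → r_7 = 1.3400

ranges = [4.9999, 4.4827, 0.2887, 0.2588, 0.5000, 0.6936, 1.3400]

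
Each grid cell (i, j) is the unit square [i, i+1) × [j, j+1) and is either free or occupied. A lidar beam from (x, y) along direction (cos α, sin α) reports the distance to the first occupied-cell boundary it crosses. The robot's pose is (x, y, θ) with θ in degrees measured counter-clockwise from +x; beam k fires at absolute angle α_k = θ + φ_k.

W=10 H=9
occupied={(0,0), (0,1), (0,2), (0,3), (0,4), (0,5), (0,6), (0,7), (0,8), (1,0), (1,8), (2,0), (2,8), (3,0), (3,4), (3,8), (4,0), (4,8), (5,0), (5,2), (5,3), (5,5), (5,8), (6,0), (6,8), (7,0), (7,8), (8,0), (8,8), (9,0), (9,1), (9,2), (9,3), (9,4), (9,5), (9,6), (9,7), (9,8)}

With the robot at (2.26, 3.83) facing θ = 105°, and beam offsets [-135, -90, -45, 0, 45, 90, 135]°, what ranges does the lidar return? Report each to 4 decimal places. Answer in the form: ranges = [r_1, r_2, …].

beam 1: φ=-135°, α=330°
  d=(0.8660,-0.5000)  start (2,3)  tX=0.8545 tY=1.6600  stride 1/|dx|=1.1547 1/|dy|=2.0000
    cross x-line → (3,3), t=0.8545
    cross y-line → (3,2), t=1.6600
    cross x-line → (4,2), t=2.0092
    cross x-line → (5,2), t=3.1639 (wall)
  → r_1 = 3.1639
beam 2: φ=-90°, α=15°
  d=(0.9659,0.2588)  start (2,3)  tX=0.7661 tY=0.6568  stride 1/|dx|=1.0353 1/|dy|=3.8637
    cross y-line → (2,4), t=0.6568
    cross x-line → (3,4), t=0.7661 (wall)
  → r_2 = 0.7661
beam 3: φ=-45°, α=60°
  d=(0.5000,0.8660)  start (2,3)  tX=1.4800 tY=0.1963  stride 1/|dx|=2.0000 1/|dy|=1.1547
    cross y-line → (2,4), t=0.1963
    cross y-line → (2,5), t=1.3510
    cross x-line → (3,5), t=1.4800
    cross y-line → (3,6), t=2.5057
    cross x-line → (4,6), t=3.4800
    cross y-line → (4,7), t=3.6604
    cross y-line → (4,8), t=4.8151 (wall)
  → r_3 = 4.8151
beam 4: φ=0°, α=105°
  d=(-0.2588,0.9659)  start (2,3)  tX=1.0046 tY=0.1760  stride 1/|dx|=3.8637 1/|dy|=1.0353
    cross y-line → (2,4), t=0.1760
    cross x-line → (1,4), t=1.0046
    cross y-line → (1,5), t=1.2113
    cross y-line → (1,6), t=2.2465
    cross y-line → (1,7), t=3.2818
    cross y-line → (1,8), t=4.3171 (wall)
  → r_4 = 4.3171
beam 5: φ=45°, α=150°
  d=(-0.8660,0.5000)  start (2,3)  tX=0.3002 tY=0.3400  stride 1/|dx|=1.1547 1/|dy|=2.0000
    cross x-line → (1,3), t=0.3002
    cross y-line → (1,4), t=0.3400
    cross x-line → (0,4), t=1.4549 (wall)
  → r_5 = 1.4549
beam 6: φ=90°, α=195°
  d=(-0.9659,-0.2588)  start (2,3)  tX=0.2692 tY=3.2069  stride 1/|dx|=1.0353 1/|dy|=3.8637
    cross x-line → (1,3), t=0.2692
    cross x-line → (0,3), t=1.3044 (wall)
  → r_6 = 1.3044
beam 7: φ=135°, α=240°
  d=(-0.5000,-0.8660)  start (2,3)  tX=0.5200 tY=0.9584  stride 1/|dx|=2.0000 1/|dy|=1.1547
    cross x-line → (1,3), t=0.5200
    cross y-line → (1,2), t=0.9584
    cross y-line → (1,1), t=2.1131
    cross x-line → (0,1), t=2.5200 (wall)
  → r_7 = 2.5200

ranges = [3.1639, 0.7661, 4.8151, 4.3171, 1.4549, 1.3044, 2.5200]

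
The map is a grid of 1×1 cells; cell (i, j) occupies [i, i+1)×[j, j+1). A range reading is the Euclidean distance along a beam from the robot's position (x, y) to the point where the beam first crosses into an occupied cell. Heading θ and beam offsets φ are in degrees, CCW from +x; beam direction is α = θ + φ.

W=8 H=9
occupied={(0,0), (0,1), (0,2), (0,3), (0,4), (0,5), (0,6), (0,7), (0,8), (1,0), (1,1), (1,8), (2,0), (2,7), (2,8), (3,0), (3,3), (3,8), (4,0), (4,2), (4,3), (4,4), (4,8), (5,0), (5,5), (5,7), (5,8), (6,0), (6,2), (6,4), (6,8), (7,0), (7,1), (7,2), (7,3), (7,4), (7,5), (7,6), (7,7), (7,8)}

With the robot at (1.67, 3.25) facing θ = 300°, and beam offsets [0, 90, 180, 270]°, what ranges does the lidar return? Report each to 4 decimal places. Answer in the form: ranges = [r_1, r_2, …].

beam 1: φ=0°, α=300°
  cosα=0.5000 sinα=-0.8660 | (1,3) | tMaxX 0.6600 tMaxY 0.2887 | tΔX 2.0000 tΔY 1.1547
    t=0.2887 [y] (1,2)
    t=0.6600 [x] (2,2)
    t=1.4434 [y] (2,1)
    t=2.5981 [y] (2,0) — stop
  → r_1 = 2.5981
beam 2: φ=90°, α=30°
  cosα=0.8660 sinα=0.5000 | (1,3) | tMaxX 0.3811 tMaxY 1.5000 | tΔX 1.1547 tΔY 2.0000
    t=0.3811 [x] (2,3)
    t=1.5000 [y] (2,4)
    t=1.5358 [x] (3,4)
    t=2.6905 [x] (4,4) — stop
  → r_2 = 2.6905
beam 3: φ=180°, α=120°
  cosα=-0.5000 sinα=0.8660 | (1,3) | tMaxX 1.3400 tMaxY 0.8660 | tΔX 2.0000 tΔY 1.1547
    t=0.8660 [y] (1,4)
    t=1.3400 [x] (0,4) — stop
  → r_3 = 1.3400
beam 4: φ=270°, α=210°
  cosα=-0.8660 sinα=-0.5000 | (1,3) | tMaxX 0.7736 tMaxY 0.5000 | tΔX 1.1547 tΔY 2.0000
    t=0.5000 [y] (1,2)
    t=0.7736 [x] (0,2) — stop
  → r_4 = 0.7736

ranges = [2.5981, 2.6905, 1.3400, 0.7736]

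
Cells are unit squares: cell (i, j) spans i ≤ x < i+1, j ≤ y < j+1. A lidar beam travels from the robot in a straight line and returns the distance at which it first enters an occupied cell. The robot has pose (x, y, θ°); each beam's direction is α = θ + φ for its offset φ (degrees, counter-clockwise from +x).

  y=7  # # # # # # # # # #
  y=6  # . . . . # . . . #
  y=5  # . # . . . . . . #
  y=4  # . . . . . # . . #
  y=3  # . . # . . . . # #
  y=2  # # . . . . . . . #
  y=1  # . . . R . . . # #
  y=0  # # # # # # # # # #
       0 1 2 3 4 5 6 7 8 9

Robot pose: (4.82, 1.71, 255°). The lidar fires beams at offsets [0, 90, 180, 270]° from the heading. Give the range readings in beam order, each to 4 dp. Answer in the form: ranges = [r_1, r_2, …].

ranges = [0.7350, 2.7432, 4.4413, 2.9195]

beam 1: φ=0°, α=255°
  dir = (cos 255°, sin 255°) = (-0.2588, -0.9659); from cell (4,1)
  next x-line at t=3.1682, next y-line at t=0.7350; Δt_x=3.8637, Δt_y=1.0353
    y: enter (4,0) at t=0.7350 ← occupied
  → r_1 = 0.7350
beam 2: φ=90°, α=345°
  dir = (cos 345°, sin 345°) = (0.9659, -0.2588); from cell (4,1)
  next x-line at t=0.1863, next y-line at t=2.7432; Δt_x=1.0353, Δt_y=3.8637
    x: enter (5,1) at t=0.1863
    x: enter (6,1) at t=1.2216
    x: enter (7,1) at t=2.2569
    y: enter (7,0) at t=2.7432 ← occupied
  → r_2 = 2.7432
beam 3: φ=180°, α=75°
  dir = (cos 75°, sin 75°) = (0.2588, 0.9659); from cell (4,1)
  next x-line at t=0.6955, next y-line at t=0.3002; Δt_x=3.8637, Δt_y=1.0353
    y: enter (4,2) at t=0.3002
    x: enter (5,2) at t=0.6955
    y: enter (5,3) at t=1.3355
    y: enter (5,4) at t=2.3708
    y: enter (5,5) at t=3.4061
    y: enter (5,6) at t=4.4413 ← occupied
  → r_3 = 4.4413
beam 4: φ=270°, α=165°
  dir = (cos 165°, sin 165°) = (-0.9659, 0.2588); from cell (4,1)
  next x-line at t=0.8489, next y-line at t=1.1205; Δt_x=1.0353, Δt_y=3.8637
    x: enter (3,1) at t=0.8489
    y: enter (3,2) at t=1.1205
    x: enter (2,2) at t=1.8842
    x: enter (1,2) at t=2.9195 ← occupied
  → r_4 = 2.9195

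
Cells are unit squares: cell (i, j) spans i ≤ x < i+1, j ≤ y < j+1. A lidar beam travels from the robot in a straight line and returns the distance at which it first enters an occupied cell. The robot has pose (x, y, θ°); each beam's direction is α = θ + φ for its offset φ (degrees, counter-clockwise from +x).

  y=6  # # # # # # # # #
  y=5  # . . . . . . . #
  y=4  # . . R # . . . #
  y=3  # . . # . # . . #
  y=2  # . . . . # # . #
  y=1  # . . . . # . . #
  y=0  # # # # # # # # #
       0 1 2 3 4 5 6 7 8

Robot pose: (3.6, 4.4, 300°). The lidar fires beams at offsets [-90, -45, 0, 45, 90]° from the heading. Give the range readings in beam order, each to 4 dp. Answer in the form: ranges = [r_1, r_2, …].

ranges = [3.0022, 0.4141, 0.4619, 0.4141, 0.4619]

beam 1: φ=-90°, α=210°
  cosα=-0.8660 sinα=-0.5000 | (3,4) | tMaxX 0.6928 tMaxY 0.8000 | tΔX 1.1547 tΔY 2.0000
    t=0.6928 [x] (2,4)
    t=0.8000 [y] (2,3)
    t=1.8475 [x] (1,3)
    t=2.8000 [y] (1,2)
    t=3.0022 [x] (0,2) — stop
  → r_1 = 3.0022
beam 2: φ=-45°, α=255°
  cosα=-0.2588 sinα=-0.9659 | (3,4) | tMaxX 2.3182 tMaxY 0.4141 | tΔX 3.8637 tΔY 1.0353
    t=0.4141 [y] (3,3) — stop
  → r_2 = 0.4141
beam 3: φ=0°, α=300°
  cosα=0.5000 sinα=-0.8660 | (3,4) | tMaxX 0.8000 tMaxY 0.4619 | tΔX 2.0000 tΔY 1.1547
    t=0.4619 [y] (3,3) — stop
  → r_3 = 0.4619
beam 4: φ=45°, α=345°
  cosα=0.9659 sinα=-0.2588 | (3,4) | tMaxX 0.4141 tMaxY 1.5455 | tΔX 1.0353 tΔY 3.8637
    t=0.4141 [x] (4,4) — stop
  → r_4 = 0.4141
beam 5: φ=90°, α=30°
  cosα=0.8660 sinα=0.5000 | (3,4) | tMaxX 0.4619 tMaxY 1.2000 | tΔX 1.1547 tΔY 2.0000
    t=0.4619 [x] (4,4) — stop
  → r_5 = 0.4619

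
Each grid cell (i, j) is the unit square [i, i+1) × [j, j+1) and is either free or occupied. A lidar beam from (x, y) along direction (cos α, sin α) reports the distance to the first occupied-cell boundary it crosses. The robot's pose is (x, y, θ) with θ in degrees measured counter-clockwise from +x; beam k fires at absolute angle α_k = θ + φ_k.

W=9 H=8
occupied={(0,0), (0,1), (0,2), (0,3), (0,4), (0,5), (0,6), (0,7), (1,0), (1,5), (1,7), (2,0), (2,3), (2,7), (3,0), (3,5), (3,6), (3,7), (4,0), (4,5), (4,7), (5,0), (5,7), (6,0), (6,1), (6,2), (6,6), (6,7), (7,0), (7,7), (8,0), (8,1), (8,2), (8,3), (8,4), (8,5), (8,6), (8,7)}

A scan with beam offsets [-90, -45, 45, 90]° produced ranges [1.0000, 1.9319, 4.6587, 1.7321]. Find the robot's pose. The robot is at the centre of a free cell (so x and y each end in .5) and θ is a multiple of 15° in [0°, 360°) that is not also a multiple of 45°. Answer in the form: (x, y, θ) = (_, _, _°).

(x, y, θ) = (7.5, 4.5, 150°)

Candidates: 34 free-cell centres × 16 headings = 544 poses. Raycast each; keep the one whose scan matches to 4 dp.
  (3.5, 4.5, 330°): beam 2 = 3.6235 ≠ 1.9319 ✗
  (1.5, 2.5, 285°): beam 1 = 0.5176 ≠ 1.0000 ✗
  (2.5, 6.5, 105°): beam 1 = 0.5176 ≠ 1.0000 ✗
  (2.5, 6.5, 120°): beam 1 = 0.5774 ≠ 1.0000 ✗
  …
  (7.5, 4.5, 150°): r_1=1.0000, r_2=1.9319, r_3=4.6587, r_4=1.7321 — all match ✓
No second candidate reproduces the full scan.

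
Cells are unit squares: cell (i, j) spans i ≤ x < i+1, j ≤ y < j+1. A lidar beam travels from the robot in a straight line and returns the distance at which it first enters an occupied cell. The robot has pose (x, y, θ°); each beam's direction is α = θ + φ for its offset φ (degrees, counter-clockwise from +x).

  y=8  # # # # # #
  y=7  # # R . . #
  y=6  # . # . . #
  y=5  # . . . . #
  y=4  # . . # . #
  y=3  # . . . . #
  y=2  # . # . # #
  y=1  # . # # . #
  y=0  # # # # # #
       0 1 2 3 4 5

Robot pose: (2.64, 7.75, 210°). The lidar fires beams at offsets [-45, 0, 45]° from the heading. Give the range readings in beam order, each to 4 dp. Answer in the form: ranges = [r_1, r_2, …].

ranges = [0.6626, 0.7390, 0.7765]

beam 1: φ=-45°, α=165°
  dir = (cos 165°, sin 165°) = (-0.9659, 0.2588); from cell (2,7)
  next x-line at t=0.6626, next y-line at t=0.9659; Δt_x=1.0353, Δt_y=3.8637
    x: enter (1,7) at t=0.6626 ← occupied
  → r_1 = 0.6626
beam 2: φ=0°, α=210°
  dir = (cos 210°, sin 210°) = (-0.8660, -0.5000); from cell (2,7)
  next x-line at t=0.7390, next y-line at t=1.5000; Δt_x=1.1547, Δt_y=2.0000
    x: enter (1,7) at t=0.7390 ← occupied
  → r_2 = 0.7390
beam 3: φ=45°, α=255°
  dir = (cos 255°, sin 255°) = (-0.2588, -0.9659); from cell (2,7)
  next x-line at t=2.4728, next y-line at t=0.7765; Δt_x=3.8637, Δt_y=1.0353
    y: enter (2,6) at t=0.7765 ← occupied
  → r_3 = 0.7765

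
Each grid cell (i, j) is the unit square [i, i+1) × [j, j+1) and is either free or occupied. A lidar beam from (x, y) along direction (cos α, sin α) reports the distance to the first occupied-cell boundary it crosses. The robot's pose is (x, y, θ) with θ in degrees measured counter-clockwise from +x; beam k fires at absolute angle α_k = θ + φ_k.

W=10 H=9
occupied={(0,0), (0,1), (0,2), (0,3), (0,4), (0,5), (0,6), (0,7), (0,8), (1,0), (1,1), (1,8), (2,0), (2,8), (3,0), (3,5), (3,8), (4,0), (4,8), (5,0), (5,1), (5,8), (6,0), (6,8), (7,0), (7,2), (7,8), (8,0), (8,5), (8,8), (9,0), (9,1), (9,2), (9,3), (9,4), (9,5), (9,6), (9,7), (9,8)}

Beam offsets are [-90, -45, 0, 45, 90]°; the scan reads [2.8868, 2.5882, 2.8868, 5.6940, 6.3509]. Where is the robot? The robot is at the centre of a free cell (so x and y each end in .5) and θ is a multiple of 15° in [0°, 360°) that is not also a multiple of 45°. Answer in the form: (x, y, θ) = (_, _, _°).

(x, y, θ) = (6.5, 5.5, 120°)

The pose lattice has 51·16 = 816 candidates. Test each by forward raycasting.
  (7.5, 1.5, 120°): beam 1 = 1.7321 ≠ 2.8868 ✗
  (1.5, 3.5, 345°): beam 1 = 1.5529 ≠ 2.8868 ✗
  (2.5, 4.5, 195°): beam 1 = 3.6235 ≠ 2.8868 ✗
  (4.5, 1.5, 240°): beam 1 = 4.0415 ≠ 2.8868 ✗
  …
  (6.5, 5.5, 120°): r_1=2.8868, r_2=2.5882, r_3=2.8868, r_4=5.6940, r_5=6.3509 — all match ✓
No second candidate reproduces the full scan.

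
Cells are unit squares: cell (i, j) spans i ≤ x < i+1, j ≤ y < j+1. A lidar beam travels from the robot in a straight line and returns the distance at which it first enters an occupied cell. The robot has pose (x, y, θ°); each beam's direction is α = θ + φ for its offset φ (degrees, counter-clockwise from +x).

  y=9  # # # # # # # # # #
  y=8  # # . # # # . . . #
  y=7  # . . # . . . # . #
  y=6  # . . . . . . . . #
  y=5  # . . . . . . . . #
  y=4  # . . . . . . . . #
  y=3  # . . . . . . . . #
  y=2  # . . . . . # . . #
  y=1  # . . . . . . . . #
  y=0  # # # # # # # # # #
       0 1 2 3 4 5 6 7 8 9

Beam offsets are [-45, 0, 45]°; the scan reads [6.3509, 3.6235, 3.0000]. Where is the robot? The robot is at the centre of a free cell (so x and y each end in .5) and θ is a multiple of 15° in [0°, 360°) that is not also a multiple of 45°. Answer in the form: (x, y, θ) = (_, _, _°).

(x, y, θ) = (4.5, 2.5, 165°)

Candidates: 57 free-cell centres × 16 headings = 912 poses. Raycast each; keep the one whose scan matches to 4 dp.
  (7.5, 3.5, 255°): beam 1 = 1.0000 ≠ 6.3509 ✗
  (3.5, 4.5, 210°): beam 1 = 2.5882 ≠ 6.3509 ✗
  (7.5, 1.5, 105°): beam 1 = 3.0000 ≠ 6.3509 ✗
  …
  (4.5, 2.5, 165°): r_1=6.3509, r_2=3.6235, r_3=3.0000 — all match ✓
Unique over the lattice → pose = (4.5, 2.5, 165°).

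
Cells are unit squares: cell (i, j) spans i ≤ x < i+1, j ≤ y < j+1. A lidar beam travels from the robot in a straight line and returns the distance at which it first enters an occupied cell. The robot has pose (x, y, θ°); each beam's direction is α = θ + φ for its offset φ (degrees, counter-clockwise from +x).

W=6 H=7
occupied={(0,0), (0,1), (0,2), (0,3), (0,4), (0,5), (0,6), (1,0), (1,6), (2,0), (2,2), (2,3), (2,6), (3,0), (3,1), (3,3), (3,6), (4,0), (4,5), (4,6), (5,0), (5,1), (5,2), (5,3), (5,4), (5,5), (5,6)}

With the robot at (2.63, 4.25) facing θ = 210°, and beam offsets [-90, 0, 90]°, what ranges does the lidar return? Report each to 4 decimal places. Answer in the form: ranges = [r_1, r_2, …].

beam 1: φ=-90°, α=120°
  d=(-0.5000,0.8660)  start (2,4)  tX=1.2600 tY=0.8660  stride 1/|dx|=2.0000 1/|dy|=1.1547
    cross y-line → (2,5), t=0.8660
    cross x-line → (1,5), t=1.2600
    cross y-line → (1,6), t=2.0207 (wall)
  → r_1 = 2.0207
beam 2: φ=0°, α=210°
  d=(-0.8660,-0.5000)  start (2,4)  tX=0.7275 tY=0.5000  stride 1/|dx|=1.1547 1/|dy|=2.0000
    cross y-line → (2,3), t=0.5000 (wall)
  → r_2 = 0.5000
beam 3: φ=90°, α=300°
  d=(0.5000,-0.8660)  start (2,4)  tX=0.7400 tY=0.2887  stride 1/|dx|=2.0000 1/|dy|=1.1547
    cross y-line → (2,3), t=0.2887 (wall)
  → r_3 = 0.2887

ranges = [2.0207, 0.5000, 0.2887]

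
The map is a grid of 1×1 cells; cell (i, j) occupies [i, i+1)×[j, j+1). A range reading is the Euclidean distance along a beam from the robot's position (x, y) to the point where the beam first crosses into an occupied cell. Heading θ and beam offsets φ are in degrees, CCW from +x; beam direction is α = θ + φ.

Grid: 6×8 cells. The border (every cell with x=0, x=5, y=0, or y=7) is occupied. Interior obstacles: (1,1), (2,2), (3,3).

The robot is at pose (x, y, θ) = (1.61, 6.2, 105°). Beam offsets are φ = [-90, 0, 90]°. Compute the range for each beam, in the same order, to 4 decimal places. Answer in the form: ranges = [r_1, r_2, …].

ranges = [3.0910, 0.8282, 0.6315]

beam 1: φ=-90°, α=15°
  cosα=0.9659 sinα=0.2588 | (1,6) | tMaxX 0.4038 tMaxY 3.0910 | tΔX 1.0353 tΔY 3.8637
    t=0.4038 [x] (2,6)
    t=1.4390 [x] (3,6)
    t=2.4743 [x] (4,6)
    t=3.0910 [y] (4,7) — stop
  → r_1 = 3.0910
beam 2: φ=0°, α=105°
  cosα=-0.2588 sinα=0.9659 | (1,6) | tMaxX 2.3569 tMaxY 0.8282 | tΔX 3.8637 tΔY 1.0353
    t=0.8282 [y] (1,7) — stop
  → r_2 = 0.8282
beam 3: φ=90°, α=195°
  cosα=-0.9659 sinα=-0.2588 | (1,6) | tMaxX 0.6315 tMaxY 0.7727 | tΔX 1.0353 tΔY 3.8637
    t=0.6315 [x] (0,6) — stop
  → r_3 = 0.6315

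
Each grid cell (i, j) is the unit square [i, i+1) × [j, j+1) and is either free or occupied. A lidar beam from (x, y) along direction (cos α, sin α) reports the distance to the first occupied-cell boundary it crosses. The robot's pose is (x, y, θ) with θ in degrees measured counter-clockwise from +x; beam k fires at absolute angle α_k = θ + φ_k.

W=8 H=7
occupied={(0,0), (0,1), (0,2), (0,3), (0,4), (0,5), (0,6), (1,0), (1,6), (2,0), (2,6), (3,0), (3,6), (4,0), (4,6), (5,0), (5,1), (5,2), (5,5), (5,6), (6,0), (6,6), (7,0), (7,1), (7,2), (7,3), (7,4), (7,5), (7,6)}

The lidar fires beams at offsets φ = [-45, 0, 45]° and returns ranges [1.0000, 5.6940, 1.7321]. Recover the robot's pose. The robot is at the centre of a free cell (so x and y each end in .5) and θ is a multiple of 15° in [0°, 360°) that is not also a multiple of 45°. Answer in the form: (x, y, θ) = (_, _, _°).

Candidates: 27 free-cell centres × 16 headings = 432 poses. Raycast each; keep the one whose scan matches to 4 dp.
  (2.5, 1.5, 105°): beam 1 = 5.0000 ≠ 1.0000 ✗
  (1.5, 4.5, 255°): beam 1 = 0.5774 ≠ 1.0000 ✗
  (3.5, 2.5, 285°): beam 1 = 1.7321 ≠ 1.0000 ✗
  (2.5, 4.5, 330°): beam 1 = 3.6235 ≠ 1.0000 ✗
  (1.5, 4.5, 285°): beam 2 = 3.6235 ≠ 5.6940 ✗
  …
  (6.5, 4.5, 195°): r_1=1.0000, r_2=5.6940, r_3=1.7321 — all match ✓
Unique over the lattice → pose = (6.5, 4.5, 195°).

(x, y, θ) = (6.5, 4.5, 195°)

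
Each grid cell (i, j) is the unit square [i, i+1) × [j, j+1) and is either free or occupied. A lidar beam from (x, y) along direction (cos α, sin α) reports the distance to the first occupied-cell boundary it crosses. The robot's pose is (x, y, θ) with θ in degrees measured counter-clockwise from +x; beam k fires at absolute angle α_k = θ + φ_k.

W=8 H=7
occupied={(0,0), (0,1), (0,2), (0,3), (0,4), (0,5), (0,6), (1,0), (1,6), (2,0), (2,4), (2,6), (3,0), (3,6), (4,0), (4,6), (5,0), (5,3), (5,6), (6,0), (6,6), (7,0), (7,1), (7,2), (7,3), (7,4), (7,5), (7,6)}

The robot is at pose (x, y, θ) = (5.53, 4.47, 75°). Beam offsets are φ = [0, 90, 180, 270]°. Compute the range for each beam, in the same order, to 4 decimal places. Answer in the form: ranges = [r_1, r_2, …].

ranges = [1.5840, 4.6898, 0.4866, 1.5219]

beam 1: φ=0°, α=75°
  cosα=0.2588 sinα=0.9659 | (5,4) | tMaxX 1.8159 tMaxY 0.5487 | tΔX 3.8637 tΔY 1.0353
    t=0.5487 [y] (5,5)
    t=1.5840 [y] (5,6) — stop
  → r_1 = 1.5840
beam 2: φ=90°, α=165°
  cosα=-0.9659 sinα=0.2588 | (5,4) | tMaxX 0.5487 tMaxY 2.0478 | tΔX 1.0353 tΔY 3.8637
    t=0.5487 [x] (4,4)
    t=1.5840 [x] (3,4)
    t=2.0478 [y] (3,5)
    t=2.6192 [x] (2,5)
    t=3.6545 [x] (1,5)
    t=4.6898 [x] (0,5) — stop
  → r_2 = 4.6898
beam 3: φ=180°, α=255°
  cosα=-0.2588 sinα=-0.9659 | (5,4) | tMaxX 2.0478 tMaxY 0.4866 | tΔX 3.8637 tΔY 1.0353
    t=0.4866 [y] (5,3) — stop
  → r_3 = 0.4866
beam 4: φ=270°, α=345°
  cosα=0.9659 sinα=-0.2588 | (5,4) | tMaxX 0.4866 tMaxY 1.8159 | tΔX 1.0353 tΔY 3.8637
    t=0.4866 [x] (6,4)
    t=1.5219 [x] (7,4) — stop
  → r_4 = 1.5219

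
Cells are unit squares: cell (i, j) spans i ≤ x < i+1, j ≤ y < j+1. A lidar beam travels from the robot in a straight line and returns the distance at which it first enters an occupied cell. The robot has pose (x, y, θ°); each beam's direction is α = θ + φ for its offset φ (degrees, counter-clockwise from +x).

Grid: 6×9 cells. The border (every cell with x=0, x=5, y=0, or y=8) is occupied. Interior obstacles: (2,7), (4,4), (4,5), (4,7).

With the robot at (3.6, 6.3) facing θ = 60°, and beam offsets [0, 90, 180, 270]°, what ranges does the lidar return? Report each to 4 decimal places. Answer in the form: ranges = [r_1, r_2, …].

beam 1: φ=0°, α=60°
  cosα=0.5000 sinα=0.8660 | (3,6) | tMaxX 0.8000 tMaxY 0.8083 | tΔX 2.0000 tΔY 1.1547
    t=0.8000 [x] (4,6)
    t=0.8083 [y] (4,7) — stop
  → r_1 = 0.8083
beam 2: φ=90°, α=150°
  cosα=-0.8660 sinα=0.5000 | (3,6) | tMaxX 0.6928 tMaxY 1.4000 | tΔX 1.1547 tΔY 2.0000
    t=0.6928 [x] (2,6)
    t=1.4000 [y] (2,7) — stop
  → r_2 = 1.4000
beam 3: φ=180°, α=240°
  cosα=-0.5000 sinα=-0.8660 | (3,6) | tMaxX 1.2000 tMaxY 0.3464 | tΔX 2.0000 tΔY 1.1547
    t=0.3464 [y] (3,5)
    t=1.2000 [x] (2,5)
    t=1.5011 [y] (2,4)
    t=2.6558 [y] (2,3)
    t=3.2000 [x] (1,3)
    t=3.8105 [y] (1,2)
    t=4.9652 [y] (1,1)
    t=5.2000 [x] (0,1) — stop
  → r_3 = 5.2000
beam 4: φ=270°, α=330°
  cosα=0.8660 sinα=-0.5000 | (3,6) | tMaxX 0.4619 tMaxY 0.6000 | tΔX 1.1547 tΔY 2.0000
    t=0.4619 [x] (4,6)
    t=0.6000 [y] (4,5) — stop
  → r_4 = 0.6000

ranges = [0.8083, 1.4000, 5.2000, 0.6000]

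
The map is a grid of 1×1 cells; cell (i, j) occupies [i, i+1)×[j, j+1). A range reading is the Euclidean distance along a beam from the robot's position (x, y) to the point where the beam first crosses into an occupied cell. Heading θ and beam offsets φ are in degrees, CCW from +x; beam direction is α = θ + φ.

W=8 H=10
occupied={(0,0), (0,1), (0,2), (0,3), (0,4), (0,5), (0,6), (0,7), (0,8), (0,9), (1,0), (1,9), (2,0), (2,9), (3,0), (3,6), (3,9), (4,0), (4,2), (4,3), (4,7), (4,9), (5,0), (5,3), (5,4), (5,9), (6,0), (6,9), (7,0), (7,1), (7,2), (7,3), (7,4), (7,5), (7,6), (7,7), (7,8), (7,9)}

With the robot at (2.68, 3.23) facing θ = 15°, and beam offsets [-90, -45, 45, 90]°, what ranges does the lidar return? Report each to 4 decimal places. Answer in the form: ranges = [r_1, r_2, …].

beam 1: φ=-90°, α=285°
  cosα=0.2588 sinα=-0.9659 | (2,3) | tMaxX 1.2364 tMaxY 0.2381 | tΔX 3.8637 tΔY 1.0353
    t=0.2381 [y] (2,2)
    t=1.2364 [x] (3,2)
    t=1.2734 [y] (3,1)
    t=2.3087 [y] (3,0) — stop
  → r_1 = 2.3087
beam 2: φ=-45°, α=330°
  cosα=0.8660 sinα=-0.5000 | (2,3) | tMaxX 0.3695 tMaxY 0.4600 | tΔX 1.1547 tΔY 2.0000
    t=0.3695 [x] (3,3)
    t=0.4600 [y] (3,2)
    t=1.5242 [x] (4,2) — stop
  → r_2 = 1.5242
beam 3: φ=45°, α=60°
  cosα=0.5000 sinα=0.8660 | (2,3) | tMaxX 0.6400 tMaxY 0.8891 | tΔX 2.0000 tΔY 1.1547
    t=0.6400 [x] (3,3)
    t=0.8891 [y] (3,4)
    t=2.0438 [y] (3,5)
    t=2.6400 [x] (4,5)
    t=3.1985 [y] (4,6)
    t=4.3532 [y] (4,7) — stop
  → r_3 = 4.3532
beam 4: φ=90°, α=105°
  cosα=-0.2588 sinα=0.9659 | (2,3) | tMaxX 2.6273 tMaxY 0.7972 | tΔX 3.8637 tΔY 1.0353
    t=0.7972 [y] (2,4)
    t=1.8324 [y] (2,5)
    t=2.6273 [x] (1,5)
    t=2.8677 [y] (1,6)
    t=3.9030 [y] (1,7)
    t=4.9383 [y] (1,8)
    t=5.9735 [y] (1,9) — stop
  → r_4 = 5.9735

ranges = [2.3087, 1.5242, 4.3532, 5.9735]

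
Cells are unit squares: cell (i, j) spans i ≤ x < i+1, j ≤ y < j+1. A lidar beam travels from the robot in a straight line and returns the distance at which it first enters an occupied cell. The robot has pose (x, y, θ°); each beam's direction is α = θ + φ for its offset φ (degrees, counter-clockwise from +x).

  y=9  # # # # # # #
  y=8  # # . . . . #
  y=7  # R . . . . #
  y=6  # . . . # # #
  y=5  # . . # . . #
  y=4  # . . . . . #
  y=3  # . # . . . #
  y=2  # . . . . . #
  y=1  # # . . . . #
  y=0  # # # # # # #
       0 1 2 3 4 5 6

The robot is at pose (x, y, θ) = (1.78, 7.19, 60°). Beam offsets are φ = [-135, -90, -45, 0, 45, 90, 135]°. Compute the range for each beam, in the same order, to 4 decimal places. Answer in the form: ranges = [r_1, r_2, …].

ranges = [3.3025, 2.3800, 4.3689, 2.0900, 0.8386, 0.9007, 0.8075]

beam 1: φ=-135°, α=285°
  direction (0.2588, -0.9659); cell (1,7); t to first gridline: x 0.8500, y 0.1967 (then +3.8637 / +1.0353)
    (1,6) via y @ 0.1967
    (2,6) via x @ 0.8500
    (2,5) via y @ 1.2320
    (2,4) via y @ 2.2673
    (2,3) via y @ 3.3025  # hit
  → r_1 = 3.3025
beam 2: φ=-90°, α=330°
  direction (0.8660, -0.5000); cell (1,7); t to first gridline: x 0.2540, y 0.3800 (then +1.1547 / +2.0000)
    (2,7) via x @ 0.2540
    (2,6) via y @ 0.3800
    (3,6) via x @ 1.4087
    (3,5) via y @ 2.3800  # hit
  → r_2 = 2.3800
beam 3: φ=-45°, α=15°
  direction (0.9659, 0.2588); cell (1,7); t to first gridline: x 0.2278, y 3.1296 (then +1.0353 / +3.8637)
    (2,7) via x @ 0.2278
    (3,7) via x @ 1.2630
    (4,7) via x @ 2.2983
    (4,8) via y @ 3.1296
    (5,8) via x @ 3.3336
    (6,8) via x @ 4.3689  # hit
  → r_3 = 4.3689
beam 4: φ=0°, α=60°
  direction (0.5000, 0.8660); cell (1,7); t to first gridline: x 0.4400, y 0.9353 (then +2.0000 / +1.1547)
    (2,7) via x @ 0.4400
    (2,8) via y @ 0.9353
    (2,9) via y @ 2.0900  # hit
  → r_4 = 2.0900
beam 5: φ=45°, α=105°
  direction (-0.2588, 0.9659); cell (1,7); t to first gridline: x 3.0137, y 0.8386 (then +3.8637 / +1.0353)
    (1,8) via y @ 0.8386  # hit
  → r_5 = 0.8386
beam 6: φ=90°, α=150°
  direction (-0.8660, 0.5000); cell (1,7); t to first gridline: x 0.9007, y 1.6200 (then +1.1547 / +2.0000)
    (0,7) via x @ 0.9007  # hit
  → r_6 = 0.9007
beam 7: φ=135°, α=195°
  direction (-0.9659, -0.2588); cell (1,7); t to first gridline: x 0.8075, y 0.7341 (then +1.0353 / +3.8637)
    (1,6) via y @ 0.7341
    (0,6) via x @ 0.8075  # hit
  → r_7 = 0.8075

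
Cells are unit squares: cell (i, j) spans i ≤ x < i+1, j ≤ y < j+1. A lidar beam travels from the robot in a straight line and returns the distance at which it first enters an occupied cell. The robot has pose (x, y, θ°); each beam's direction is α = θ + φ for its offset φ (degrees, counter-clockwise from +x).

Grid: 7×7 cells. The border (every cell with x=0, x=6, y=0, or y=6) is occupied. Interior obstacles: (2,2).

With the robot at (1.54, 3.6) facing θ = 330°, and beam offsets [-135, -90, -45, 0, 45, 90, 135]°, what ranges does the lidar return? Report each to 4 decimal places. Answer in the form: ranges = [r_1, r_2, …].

ranges = [0.5590, 1.0800, 2.6917, 1.2000, 4.6173, 2.7713, 2.0864]

beam 1: φ=-135°, α=195°
  cosα=-0.9659 sinα=-0.2588 | (1,3) | tMaxX 0.5590 tMaxY 2.3182 | tΔX 1.0353 tΔY 3.8637
    t=0.5590 [x] (0,3) — stop
  → r_1 = 0.5590
beam 2: φ=-90°, α=240°
  cosα=-0.5000 sinα=-0.8660 | (1,3) | tMaxX 1.0800 tMaxY 0.6928 | tΔX 2.0000 tΔY 1.1547
    t=0.6928 [y] (1,2)
    t=1.0800 [x] (0,2) — stop
  → r_2 = 1.0800
beam 3: φ=-45°, α=285°
  cosα=0.2588 sinα=-0.9659 | (1,3) | tMaxX 1.7773 tMaxY 0.6212 | tΔX 3.8637 tΔY 1.0353
    t=0.6212 [y] (1,2)
    t=1.6564 [y] (1,1)
    t=1.7773 [x] (2,1)
    t=2.6917 [y] (2,0) — stop
  → r_3 = 2.6917
beam 4: φ=0°, α=330°
  cosα=0.8660 sinα=-0.5000 | (1,3) | tMaxX 0.5312 tMaxY 1.2000 | tΔX 1.1547 tΔY 2.0000
    t=0.5312 [x] (2,3)
    t=1.2000 [y] (2,2) — stop
  → r_4 = 1.2000
beam 5: φ=45°, α=15°
  cosα=0.9659 sinα=0.2588 | (1,3) | tMaxX 0.4762 tMaxY 1.5455 | tΔX 1.0353 tΔY 3.8637
    t=0.4762 [x] (2,3)
    t=1.5115 [x] (3,3)
    t=1.5455 [y] (3,4)
    t=2.5468 [x] (4,4)
    t=3.5821 [x] (5,4)
    t=4.6173 [x] (6,4) — stop
  → r_5 = 4.6173
beam 6: φ=90°, α=60°
  cosα=0.5000 sinα=0.8660 | (1,3) | tMaxX 0.9200 tMaxY 0.4619 | tΔX 2.0000 tΔY 1.1547
    t=0.4619 [y] (1,4)
    t=0.9200 [x] (2,4)
    t=1.6166 [y] (2,5)
    t=2.7713 [y] (2,6) — stop
  → r_6 = 2.7713
beam 7: φ=135°, α=105°
  cosα=-0.2588 sinα=0.9659 | (1,3) | tMaxX 2.0864 tMaxY 0.4141 | tΔX 3.8637 tΔY 1.0353
    t=0.4141 [y] (1,4)
    t=1.4494 [y] (1,5)
    t=2.0864 [x] (0,5) — stop
  → r_7 = 2.0864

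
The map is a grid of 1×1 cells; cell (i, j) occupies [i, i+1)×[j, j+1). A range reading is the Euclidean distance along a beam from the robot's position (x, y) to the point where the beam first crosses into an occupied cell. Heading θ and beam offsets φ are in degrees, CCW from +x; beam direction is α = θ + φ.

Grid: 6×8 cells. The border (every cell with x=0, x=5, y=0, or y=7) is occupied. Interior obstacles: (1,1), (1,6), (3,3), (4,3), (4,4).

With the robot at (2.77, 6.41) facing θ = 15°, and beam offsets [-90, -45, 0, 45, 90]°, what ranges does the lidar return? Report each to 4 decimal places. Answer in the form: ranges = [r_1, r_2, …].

beam 1: φ=-90°, α=285°
  dir = (cos 285°, sin 285°) = (0.2588, -0.9659); from cell (2,6)
  next x-line at t=0.8887, next y-line at t=0.4245; Δt_x=3.8637, Δt_y=1.0353
    y: enter (2,5) at t=0.4245
    x: enter (3,5) at t=0.8887
    y: enter (3,4) at t=1.4597
    y: enter (3,3) at t=2.4950 ← occupied
  → r_1 = 2.4950
beam 2: φ=-45°, α=330°
  dir = (cos 330°, sin 330°) = (0.8660, -0.5000); from cell (2,6)
  next x-line at t=0.2656, next y-line at t=0.8200; Δt_x=1.1547, Δt_y=2.0000
    x: enter (3,6) at t=0.2656
    y: enter (3,5) at t=0.8200
    x: enter (4,5) at t=1.4203
    x: enter (5,5) at t=2.5750 ← occupied
  → r_2 = 2.5750
beam 3: φ=0°, α=15°
  dir = (cos 15°, sin 15°) = (0.9659, 0.2588); from cell (2,6)
  next x-line at t=0.2381, next y-line at t=2.2796; Δt_x=1.0353, Δt_y=3.8637
    x: enter (3,6) at t=0.2381
    x: enter (4,6) at t=1.2734
    y: enter (4,7) at t=2.2796 ← occupied
  → r_3 = 2.2796
beam 4: φ=45°, α=60°
  dir = (cos 60°, sin 60°) = (0.5000, 0.8660); from cell (2,6)
  next x-line at t=0.4600, next y-line at t=0.6813; Δt_x=2.0000, Δt_y=1.1547
    x: enter (3,6) at t=0.4600
    y: enter (3,7) at t=0.6813 ← occupied
  → r_4 = 0.6813
beam 5: φ=90°, α=105°
  dir = (cos 105°, sin 105°) = (-0.2588, 0.9659); from cell (2,6)
  next x-line at t=2.9751, next y-line at t=0.6108; Δt_x=3.8637, Δt_y=1.0353
    y: enter (2,7) at t=0.6108 ← occupied
  → r_5 = 0.6108

ranges = [2.4950, 2.5750, 2.2796, 0.6813, 0.6108]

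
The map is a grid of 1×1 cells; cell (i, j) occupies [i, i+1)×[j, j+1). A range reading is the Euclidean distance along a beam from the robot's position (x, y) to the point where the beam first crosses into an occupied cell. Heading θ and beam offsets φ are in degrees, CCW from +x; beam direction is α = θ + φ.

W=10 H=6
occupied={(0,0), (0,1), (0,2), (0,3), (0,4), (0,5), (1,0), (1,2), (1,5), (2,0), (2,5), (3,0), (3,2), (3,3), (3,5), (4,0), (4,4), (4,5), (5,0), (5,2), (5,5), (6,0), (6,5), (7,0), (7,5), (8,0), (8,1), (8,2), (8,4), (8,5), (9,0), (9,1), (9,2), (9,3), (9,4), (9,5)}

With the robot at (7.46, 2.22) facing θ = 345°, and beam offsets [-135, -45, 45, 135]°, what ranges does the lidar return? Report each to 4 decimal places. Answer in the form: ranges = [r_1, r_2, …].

beam 1: φ=-135°, α=210°
  d=(-0.8660,-0.5000)  start (7,2)  tX=0.5312 tY=0.4400  stride 1/|dx|=1.1547 1/|dy|=2.0000
    cross y-line → (7,1), t=0.4400
    cross x-line → (6,1), t=0.5312
    cross x-line → (5,1), t=1.6859
    cross y-line → (5,0), t=2.4400 (wall)
  → r_1 = 2.4400
beam 2: φ=-45°, α=300°
  d=(0.5000,-0.8660)  start (7,2)  tX=1.0800 tY=0.2540  stride 1/|dx|=2.0000 1/|dy|=1.1547
    cross y-line → (7,1), t=0.2540
    cross x-line → (8,1), t=1.0800 (wall)
  → r_2 = 1.0800
beam 3: φ=45°, α=30°
  d=(0.8660,0.5000)  start (7,2)  tX=0.6235 tY=1.5600  stride 1/|dx|=1.1547 1/|dy|=2.0000
    cross x-line → (8,2), t=0.6235 (wall)
  → r_3 = 0.6235
beam 4: φ=135°, α=120°
  d=(-0.5000,0.8660)  start (7,2)  tX=0.9200 tY=0.9007  stride 1/|dx|=2.0000 1/|dy|=1.1547
    cross y-line → (7,3), t=0.9007
    cross x-line → (6,3), t=0.9200
    cross y-line → (6,4), t=2.0554
    cross x-line → (5,4), t=2.9200
    cross y-line → (5,5), t=3.2101 (wall)
  → r_4 = 3.2101

ranges = [2.4400, 1.0800, 0.6235, 3.2101]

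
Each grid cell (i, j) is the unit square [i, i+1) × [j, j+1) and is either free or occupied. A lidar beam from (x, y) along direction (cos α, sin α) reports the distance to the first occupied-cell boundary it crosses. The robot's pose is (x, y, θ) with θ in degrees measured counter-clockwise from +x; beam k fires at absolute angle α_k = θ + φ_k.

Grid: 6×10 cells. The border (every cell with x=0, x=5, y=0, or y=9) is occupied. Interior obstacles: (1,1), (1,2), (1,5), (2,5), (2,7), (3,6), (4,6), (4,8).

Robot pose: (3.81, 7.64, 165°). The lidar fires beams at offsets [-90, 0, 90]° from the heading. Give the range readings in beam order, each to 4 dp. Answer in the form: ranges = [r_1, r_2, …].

ranges = [0.7341, 0.8386, 0.6626]

beam 1: φ=-90°, α=75°
  cosα=0.2588 sinα=0.9659 | (3,7) | tMaxX 0.7341 tMaxY 0.3727 | tΔX 3.8637 tΔY 1.0353
    t=0.3727 [y] (3,8)
    t=0.7341 [x] (4,8) — stop
  → r_1 = 0.7341
beam 2: φ=0°, α=165°
  cosα=-0.9659 sinα=0.2588 | (3,7) | tMaxX 0.8386 tMaxY 1.3909 | tΔX 1.0353 tΔY 3.8637
    t=0.8386 [x] (2,7) — stop
  → r_2 = 0.8386
beam 3: φ=90°, α=255°
  cosα=-0.2588 sinα=-0.9659 | (3,7) | tMaxX 3.1296 tMaxY 0.6626 | tΔX 3.8637 tΔY 1.0353
    t=0.6626 [y] (3,6) — stop
  → r_3 = 0.6626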